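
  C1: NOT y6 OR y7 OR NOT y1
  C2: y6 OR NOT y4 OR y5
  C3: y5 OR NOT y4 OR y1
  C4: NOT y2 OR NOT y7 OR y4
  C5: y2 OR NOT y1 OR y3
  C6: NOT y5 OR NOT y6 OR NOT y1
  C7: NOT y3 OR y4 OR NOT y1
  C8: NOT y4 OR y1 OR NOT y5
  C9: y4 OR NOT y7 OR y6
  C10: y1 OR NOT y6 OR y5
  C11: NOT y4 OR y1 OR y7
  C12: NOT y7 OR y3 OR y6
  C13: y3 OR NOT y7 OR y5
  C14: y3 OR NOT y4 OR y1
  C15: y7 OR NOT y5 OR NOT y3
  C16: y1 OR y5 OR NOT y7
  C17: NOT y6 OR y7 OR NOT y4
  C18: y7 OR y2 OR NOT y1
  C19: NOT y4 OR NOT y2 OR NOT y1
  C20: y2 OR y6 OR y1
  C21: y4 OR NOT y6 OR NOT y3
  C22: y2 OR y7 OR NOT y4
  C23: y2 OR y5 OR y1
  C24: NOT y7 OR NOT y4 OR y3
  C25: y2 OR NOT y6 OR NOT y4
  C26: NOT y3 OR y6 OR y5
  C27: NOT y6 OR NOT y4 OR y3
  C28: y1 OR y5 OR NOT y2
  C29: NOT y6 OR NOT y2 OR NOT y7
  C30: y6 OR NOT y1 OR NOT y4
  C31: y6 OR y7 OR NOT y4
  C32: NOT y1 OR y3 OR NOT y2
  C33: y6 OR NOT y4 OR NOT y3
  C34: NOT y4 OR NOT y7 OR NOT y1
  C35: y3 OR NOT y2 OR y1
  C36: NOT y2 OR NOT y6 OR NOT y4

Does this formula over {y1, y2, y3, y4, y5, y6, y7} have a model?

Try y6 = true.
Try y7 = false.
Unit clause (NOT y1) forces y1 = false.
Unit clause (y5) forces y5 = true.
Unit clause (NOT y4) forces y4 = false.
Unit clause (NOT y3) forces y3 = false.
Unit clause (NOT y2) forces y2 = false.
Every clause now holds.
A satisfying assignment: y1: false, y2: false, y3: false, y4: false, y5: true, y6: true, y7: false.

Satisfiable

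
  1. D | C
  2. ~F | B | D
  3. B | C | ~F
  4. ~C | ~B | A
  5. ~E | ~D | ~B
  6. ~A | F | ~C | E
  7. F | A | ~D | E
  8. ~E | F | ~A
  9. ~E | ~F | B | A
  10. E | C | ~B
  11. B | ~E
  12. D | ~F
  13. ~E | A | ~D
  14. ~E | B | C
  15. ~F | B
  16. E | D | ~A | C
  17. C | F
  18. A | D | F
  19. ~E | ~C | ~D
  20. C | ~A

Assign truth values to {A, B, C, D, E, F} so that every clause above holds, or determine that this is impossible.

Branch on D: set D = 1.
Branch on E: set E = 0.
Branch on F: set F = 1.
Unit clause (B) forces B = 1.
Unit clause (C) forces C = 1.
Unit clause (A) forces A = 1.
This assignment satisfies each clause.

A ↦ 1, B ↦ 1, C ↦ 1, D ↦ 1, E ↦ 0, F ↦ 1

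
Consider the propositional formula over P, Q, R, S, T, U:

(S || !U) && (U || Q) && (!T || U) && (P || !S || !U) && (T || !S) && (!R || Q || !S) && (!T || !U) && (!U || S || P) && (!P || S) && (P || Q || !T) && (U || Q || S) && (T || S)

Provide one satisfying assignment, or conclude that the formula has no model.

UNSATISFIABLE

Suppose S = true.
Unit clause (T) forces T = true.
Unit clause (U) forces U = true.
That conflicts with the unit clause (!U).
So S must be the other value — set S = false.
Unit clause (!U) forces U = false.
Unit clause (Q) forces Q = true.
Unit clause (!T) forces T = false.
That conflicts with the unit clause (T).
Both values of S lead to a conflict.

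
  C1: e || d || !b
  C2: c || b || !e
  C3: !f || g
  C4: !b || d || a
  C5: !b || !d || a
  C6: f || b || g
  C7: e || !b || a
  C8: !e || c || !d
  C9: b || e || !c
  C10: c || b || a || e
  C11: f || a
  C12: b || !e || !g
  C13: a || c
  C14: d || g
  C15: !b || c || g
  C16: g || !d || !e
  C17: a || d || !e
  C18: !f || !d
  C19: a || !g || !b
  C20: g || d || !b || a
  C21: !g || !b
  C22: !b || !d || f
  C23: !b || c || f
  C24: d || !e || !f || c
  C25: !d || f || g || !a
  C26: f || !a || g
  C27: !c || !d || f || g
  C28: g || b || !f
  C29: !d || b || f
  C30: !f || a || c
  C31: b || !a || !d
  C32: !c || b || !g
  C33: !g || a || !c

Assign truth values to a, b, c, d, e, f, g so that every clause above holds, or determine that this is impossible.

a ↦ true,  b ↦ false,  c ↦ false,  d ↦ false,  e ↦ false,  f ↦ true,  g ↦ true

Suppose f = true.
(g) alone gives g = true.
(!d) alone gives d = false.
(!b) alone gives b = false.
(!e) alone gives e = false.
(!c) alone gives c = false.
(a) alone gives a = true.
Every clause now holds.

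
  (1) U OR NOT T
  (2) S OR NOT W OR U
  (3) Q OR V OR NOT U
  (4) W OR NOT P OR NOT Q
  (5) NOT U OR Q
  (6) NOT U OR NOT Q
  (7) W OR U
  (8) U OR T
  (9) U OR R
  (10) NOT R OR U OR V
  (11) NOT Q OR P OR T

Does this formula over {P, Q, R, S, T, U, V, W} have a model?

Try U = true.
Unit clause (Q) forces Q = true.
That conflicts with the unit clause (NOT Q).
So U must be the other value — set U = false.
Unit clause (NOT T) forces T = false.
That conflicts with the unit clause (T).
Either choice for U ends in contradiction.
No assignment satisfies every clause.

No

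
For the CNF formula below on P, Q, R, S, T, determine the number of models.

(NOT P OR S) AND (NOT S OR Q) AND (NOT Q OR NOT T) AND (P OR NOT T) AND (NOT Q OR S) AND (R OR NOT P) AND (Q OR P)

3

There are 2^5 = 32 truth assignments over (P, Q, R, S, T).
Split on T. With T = true, the clauses containing T are satisfied and NOT T drops from the rest; 0 of the 2^4 = 16 assignments to the other variables satisfy what remains.
With T = false, by the same count on the reduced clause set, 3 assignments work.
(One model: P=F, Q=T, R=F, S=T, T=F.)
Total: 0 + 3 = 3.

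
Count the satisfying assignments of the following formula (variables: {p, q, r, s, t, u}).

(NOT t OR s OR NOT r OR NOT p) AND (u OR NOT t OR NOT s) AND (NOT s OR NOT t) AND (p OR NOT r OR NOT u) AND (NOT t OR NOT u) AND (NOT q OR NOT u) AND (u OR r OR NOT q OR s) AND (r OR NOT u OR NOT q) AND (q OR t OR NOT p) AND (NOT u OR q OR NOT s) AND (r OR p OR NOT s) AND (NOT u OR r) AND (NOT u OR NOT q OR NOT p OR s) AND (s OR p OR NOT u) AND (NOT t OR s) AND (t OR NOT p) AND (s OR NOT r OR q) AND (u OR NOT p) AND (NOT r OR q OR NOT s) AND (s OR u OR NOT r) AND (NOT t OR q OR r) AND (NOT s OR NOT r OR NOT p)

2

There are 2^6 = 64 truth assignments over (p, q, r, s, t, u).
Split on p. With p = true, the clauses containing p are satisfied and NOT p drops from the rest; 0 of the 2^5 = 32 assignments to the other variables satisfy what remains.
With p = false, by the same count on the reduced clause set, 2 assignments work.
Total: 0 + 2 = 2.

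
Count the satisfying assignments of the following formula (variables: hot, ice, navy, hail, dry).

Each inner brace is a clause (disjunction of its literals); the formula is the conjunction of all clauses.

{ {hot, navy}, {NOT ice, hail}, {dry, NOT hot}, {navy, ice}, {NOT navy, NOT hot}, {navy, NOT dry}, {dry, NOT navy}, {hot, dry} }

There are 2^5 = 32 truth assignments over (hot, ice, navy, hail, dry).
Split on hot. With hot = true, the clauses containing hot are satisfied and NOT hot drops from the rest; 0 of the 2^4 = 16 assignments to the other variables satisfy what remains.
With hot = false, by the same count on the reduced clause set, 3 assignments work.
(One model: hot=F, ice=F, navy=T, hail=F, dry=T.)
Total: 0 + 3 = 3.

3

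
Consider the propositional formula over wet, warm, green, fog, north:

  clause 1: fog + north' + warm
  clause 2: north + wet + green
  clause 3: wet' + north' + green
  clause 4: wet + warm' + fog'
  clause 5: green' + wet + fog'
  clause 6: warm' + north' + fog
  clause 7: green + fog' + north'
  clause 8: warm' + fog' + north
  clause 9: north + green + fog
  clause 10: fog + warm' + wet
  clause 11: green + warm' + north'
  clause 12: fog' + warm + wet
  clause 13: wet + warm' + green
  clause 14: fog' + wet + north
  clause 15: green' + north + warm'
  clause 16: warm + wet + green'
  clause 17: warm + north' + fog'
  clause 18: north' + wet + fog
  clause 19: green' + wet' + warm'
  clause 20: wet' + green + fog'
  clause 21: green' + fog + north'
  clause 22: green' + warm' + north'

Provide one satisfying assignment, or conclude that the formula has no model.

Branch on fog: set fog = 1.
Branch on wet: set wet = 1.
From the singleton clause (green), green = 1.
From the singleton clause (warm'), warm = 0.
From the singleton clause (north'), north = 0.
Every clause now holds.

wet ↦ 1,  warm ↦ 0,  green ↦ 1,  fog ↦ 1,  north ↦ 0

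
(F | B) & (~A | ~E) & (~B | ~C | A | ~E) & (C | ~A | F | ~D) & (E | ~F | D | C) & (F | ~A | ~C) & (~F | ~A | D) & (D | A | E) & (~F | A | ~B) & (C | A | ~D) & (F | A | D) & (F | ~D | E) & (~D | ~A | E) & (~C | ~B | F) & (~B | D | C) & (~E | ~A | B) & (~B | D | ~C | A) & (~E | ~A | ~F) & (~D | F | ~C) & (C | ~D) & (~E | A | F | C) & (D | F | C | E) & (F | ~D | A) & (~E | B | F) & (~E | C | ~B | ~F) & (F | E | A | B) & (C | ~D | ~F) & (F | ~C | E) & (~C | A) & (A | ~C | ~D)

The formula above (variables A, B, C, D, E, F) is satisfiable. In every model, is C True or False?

Suppose C = 1.
From the singleton clause (A), A = 1.
From the singleton clause (~E), E = 0.
From the singleton clause (F), F = 1.
From the singleton clause (D), D = 1.
Now (~D) is unsatisfied and unit — conflict.
So every satisfying assignment has C = False.

False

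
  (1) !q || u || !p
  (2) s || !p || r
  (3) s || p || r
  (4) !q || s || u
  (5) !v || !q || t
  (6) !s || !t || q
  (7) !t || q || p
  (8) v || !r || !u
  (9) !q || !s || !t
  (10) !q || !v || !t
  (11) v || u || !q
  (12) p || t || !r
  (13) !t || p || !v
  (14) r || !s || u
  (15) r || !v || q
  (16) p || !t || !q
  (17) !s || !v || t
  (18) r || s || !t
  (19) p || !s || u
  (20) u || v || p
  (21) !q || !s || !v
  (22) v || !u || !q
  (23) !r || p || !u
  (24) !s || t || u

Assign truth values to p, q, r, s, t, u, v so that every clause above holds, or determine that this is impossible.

p ↦ true,  q ↦ false,  r ↦ true,  s ↦ false,  t ↦ true,  u ↦ false,  v ↦ false

Suppose q = false.
Suppose s = false.
Suppose p = true.
The clause (r) is unit, so r = true.
Suppose v = false.
The clause (!u) is unit, so u = false.
All clauses hold; t can take either value.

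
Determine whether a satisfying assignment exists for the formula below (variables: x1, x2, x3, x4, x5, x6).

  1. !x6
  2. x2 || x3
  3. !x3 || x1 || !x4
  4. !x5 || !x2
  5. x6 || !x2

Yes

The clause (!x6) is unit, so x6 = false.
The clause (!x2) is unit, so x2 = false.
The clause (x3) is unit, so x3 = true.
Case x1 = false:
The clause (!x4) is unit, so x4 = false.
No clause remains; x5 is free.
A satisfying assignment: x1: false, x2: false, x3: true, x4: false, x5: true, x6: false.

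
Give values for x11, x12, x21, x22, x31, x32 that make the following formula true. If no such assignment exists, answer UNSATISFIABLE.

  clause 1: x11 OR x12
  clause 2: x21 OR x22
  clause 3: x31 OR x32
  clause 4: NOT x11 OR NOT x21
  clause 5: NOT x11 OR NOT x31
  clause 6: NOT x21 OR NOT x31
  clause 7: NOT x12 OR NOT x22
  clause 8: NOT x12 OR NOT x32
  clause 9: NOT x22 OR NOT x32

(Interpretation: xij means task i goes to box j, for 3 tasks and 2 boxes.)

UNSATISFIABLE

Case x11 = true:
From the singleton clause (NOT x21), x21 = false.
From the singleton clause (x22), x22 = true.
From the singleton clause (NOT x31), x31 = false.
From the singleton clause (x32), x32 = true.
But (NOT x32) is also a unit clause — contradiction.
So x11 must be the other value — set x11 = false.
From the singleton clause (x12), x12 = true.
From the singleton clause (NOT x22), x22 = false.
From the singleton clause (x21), x21 = true.
From the singleton clause (NOT x31), x31 = false.
From the singleton clause (x32), x32 = true.
But (NOT x32) is also a unit clause — contradiction.
Neither x11 = true nor x11 = false works.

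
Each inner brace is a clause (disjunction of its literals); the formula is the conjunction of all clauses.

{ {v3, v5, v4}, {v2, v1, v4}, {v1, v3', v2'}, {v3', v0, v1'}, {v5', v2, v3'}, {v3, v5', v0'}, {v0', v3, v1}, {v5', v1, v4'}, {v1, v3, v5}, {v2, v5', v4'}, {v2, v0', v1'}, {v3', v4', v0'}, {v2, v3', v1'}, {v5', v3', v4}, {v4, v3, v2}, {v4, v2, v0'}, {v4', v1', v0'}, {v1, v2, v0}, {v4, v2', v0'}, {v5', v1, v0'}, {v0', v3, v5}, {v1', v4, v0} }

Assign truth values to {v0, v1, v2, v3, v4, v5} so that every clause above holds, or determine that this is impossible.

Suppose v3 = 0.
Suppose v5 = 1.
(v0') alone gives v0 = 0.
Suppose v1 = 1.
(v4) alone gives v4 = 1.
(v2) alone gives v2 = 1.
Every clause now holds.

v0 ↦ 0, v1 ↦ 1, v2 ↦ 1, v3 ↦ 0, v4 ↦ 1, v5 ↦ 1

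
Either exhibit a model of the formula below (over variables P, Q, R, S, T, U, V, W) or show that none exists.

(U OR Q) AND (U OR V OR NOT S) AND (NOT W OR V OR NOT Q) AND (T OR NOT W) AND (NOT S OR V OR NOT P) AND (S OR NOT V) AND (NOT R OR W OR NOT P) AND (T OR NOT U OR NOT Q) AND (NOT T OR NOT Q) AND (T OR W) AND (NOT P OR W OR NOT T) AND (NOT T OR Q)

UNSATISFIABLE

Suppose U = true.
Suppose T = true.
Unit clause (NOT Q) forces Q = false.
Now (Q) is unsatisfied and unit — conflict.
So T must be the other value — set T = false.
Unit clause (NOT W) forces W = false.
Now (W) is unsatisfied and unit — conflict.
Either choice for T ends in contradiction.
So U must be the other value — set U = false.
Unit clause (Q) forces Q = true.
Unit clause (NOT T) forces T = false.
Unit clause (NOT W) forces W = false.
Now (W) is unsatisfied and unit — conflict.
Either choice for U ends in contradiction.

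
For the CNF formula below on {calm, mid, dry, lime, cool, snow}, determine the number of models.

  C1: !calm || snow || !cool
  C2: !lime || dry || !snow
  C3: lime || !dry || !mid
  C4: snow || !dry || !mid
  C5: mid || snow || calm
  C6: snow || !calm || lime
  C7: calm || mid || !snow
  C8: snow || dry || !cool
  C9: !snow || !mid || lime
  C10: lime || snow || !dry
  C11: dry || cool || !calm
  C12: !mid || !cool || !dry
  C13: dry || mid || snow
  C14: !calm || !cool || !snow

There are 2^6 = 64 truth assignments over (calm, mid, dry, lime, cool, snow).
Split on cool. With cool = true, the clauses containing cool are satisfied and !cool drops from the rest; 0 of the 2^5 = 32 assignments to the other variables satisfy what remains.
With cool = false, by the same count on the reduced clause set, 7 assignments work.
(One model: calm=F, mid=T, dry=F, lime=F, cool=F, snow=F.)
Total: 0 + 7 = 7.

7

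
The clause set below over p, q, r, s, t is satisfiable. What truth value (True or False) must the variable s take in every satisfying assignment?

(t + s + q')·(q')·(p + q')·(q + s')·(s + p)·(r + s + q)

False

Suppose s = 1.
Unit clause (q') forces q = 0.
Now (q) is unsatisfied and unit — conflict.
So every satisfying assignment has s = False.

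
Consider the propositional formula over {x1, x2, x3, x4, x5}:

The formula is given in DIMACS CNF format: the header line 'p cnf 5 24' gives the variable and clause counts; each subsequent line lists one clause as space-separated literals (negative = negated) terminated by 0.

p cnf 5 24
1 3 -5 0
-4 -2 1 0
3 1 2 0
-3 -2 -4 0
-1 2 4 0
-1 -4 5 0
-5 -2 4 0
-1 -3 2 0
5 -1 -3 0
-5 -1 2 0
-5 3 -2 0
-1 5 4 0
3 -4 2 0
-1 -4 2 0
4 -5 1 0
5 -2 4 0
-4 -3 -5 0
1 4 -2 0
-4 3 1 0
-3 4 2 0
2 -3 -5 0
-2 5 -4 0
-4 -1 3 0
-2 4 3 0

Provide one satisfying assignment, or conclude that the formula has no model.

Suppose x1 = False.
Suppose x3 = True.
Suppose x4 = True.
From the singleton clause (¬x2), x2 = False.
From the singleton clause (¬x5), x5 = False.
All clauses are satisfied.

x1: False,  x2: False,  x3: True,  x4: True,  x5: False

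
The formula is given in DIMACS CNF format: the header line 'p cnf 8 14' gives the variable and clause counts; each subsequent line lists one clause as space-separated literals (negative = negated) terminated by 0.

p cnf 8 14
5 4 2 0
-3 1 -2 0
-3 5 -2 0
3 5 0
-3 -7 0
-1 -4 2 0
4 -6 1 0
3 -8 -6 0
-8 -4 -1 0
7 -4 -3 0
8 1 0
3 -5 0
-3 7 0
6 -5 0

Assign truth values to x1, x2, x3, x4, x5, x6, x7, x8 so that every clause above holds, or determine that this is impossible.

UNSATISFIABLE

Branch on x3: set x3 = True.
(¬x7) alone gives x7 = False.
Now (x7) is unsatisfied and unit — conflict.
That branch fails; take x3 = False instead.
(x5) alone gives x5 = True.
Now (¬x5) is unsatisfied and unit — conflict.
Both values of x3 lead to a conflict.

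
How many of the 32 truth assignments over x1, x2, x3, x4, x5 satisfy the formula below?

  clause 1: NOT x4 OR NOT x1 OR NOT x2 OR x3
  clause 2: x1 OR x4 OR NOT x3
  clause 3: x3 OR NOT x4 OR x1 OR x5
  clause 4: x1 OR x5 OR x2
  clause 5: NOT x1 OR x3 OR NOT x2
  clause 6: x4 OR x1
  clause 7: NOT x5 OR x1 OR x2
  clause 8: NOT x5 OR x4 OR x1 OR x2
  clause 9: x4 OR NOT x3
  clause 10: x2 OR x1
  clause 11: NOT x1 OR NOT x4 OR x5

8

There are 2^5 = 32 truth assignments over (x1, x2, x3, x4, x5).
Split on x4. With x4 = true, the clauses containing x4 are satisfied and NOT x4 drops from the rest; 6 of the 2^4 = 16 assignments to the other variables satisfy what remains.
With x4 = false, by the same count on the reduced clause set, 2 assignments work.
Total: 6 + 2 = 8.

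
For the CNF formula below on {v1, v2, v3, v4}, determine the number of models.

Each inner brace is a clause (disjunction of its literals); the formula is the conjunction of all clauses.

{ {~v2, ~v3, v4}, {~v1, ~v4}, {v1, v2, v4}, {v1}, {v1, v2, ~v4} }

3

There are 2^4 = 16 truth assignments over (v1, v2, v3, v4).
Check each against the 5 clauses (columns in the order v1, v2, v3, v4):
  F F F F  ✗ fails (v1 | v2 | v4)
  F F F T  ✗ fails (v1)
  F F T F  ✗ fails (v1 | v2 | v4)
  F F T T  ✗ fails (v1)
  F T F F  ✗ fails (v1)
  F T F T  ✗ fails (v1)
  F T T F  ✗ fails (~v2 | ~v3 | v4)
  F T T T  ✗ fails (v1)
  T F F F  ✓ satisfies all
  T F F T  ✗ fails (~v1 | ~v4)
  T F T F  ✓ satisfies all
  T F T T  ✗ fails (~v1 | ~v4)
  T T F F  ✓ satisfies all
  T T F T  ✗ fails (~v1 | ~v4)
  T T T F  ✗ fails (~v2 | ~v3 | v4)
  T T T T  ✗ fails (~v1 | ~v4)
3 of the 16 rows are models.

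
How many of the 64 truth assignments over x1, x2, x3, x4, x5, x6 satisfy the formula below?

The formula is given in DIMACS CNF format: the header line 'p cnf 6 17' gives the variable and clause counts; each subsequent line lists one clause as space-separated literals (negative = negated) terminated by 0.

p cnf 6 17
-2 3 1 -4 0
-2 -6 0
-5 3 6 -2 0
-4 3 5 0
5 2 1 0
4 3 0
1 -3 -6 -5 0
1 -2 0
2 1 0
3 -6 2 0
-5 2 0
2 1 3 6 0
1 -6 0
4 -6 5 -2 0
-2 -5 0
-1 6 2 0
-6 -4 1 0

4

There are 2^6 = 64 truth assignments over (x1, x2, x3, x4, x5, x6).
Split on x3. With x3 = True, the clauses containing x3 are satisfied and ¬x3 drops from the rest; 4 of the 2^5 = 32 assignments to the other variables satisfy what remains.
With x3 = False, by the same count on the reduced clause set, 0 assignments work.
Total: 4 + 0 = 4.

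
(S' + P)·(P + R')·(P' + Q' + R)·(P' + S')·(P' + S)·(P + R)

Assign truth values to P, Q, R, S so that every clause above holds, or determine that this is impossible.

Try S = 0.
Unit clause (P') forces P = 0.
Unit clause (R') forces R = 0.
That conflicts with the unit clause (R).
So S must be the other value — set S = 1.
Unit clause (P) forces P = 1.
That conflicts with the unit clause (P').
Neither S = 1 nor S = 0 works.

UNSATISFIABLE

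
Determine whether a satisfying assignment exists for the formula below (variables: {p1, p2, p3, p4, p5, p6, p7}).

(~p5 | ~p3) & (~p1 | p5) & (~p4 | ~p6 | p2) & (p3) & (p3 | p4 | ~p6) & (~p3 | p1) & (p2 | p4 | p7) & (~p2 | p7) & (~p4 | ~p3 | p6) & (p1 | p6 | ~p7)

Unsatisfiable

Unit clause (p3) forces p3 = 1.
Unit clause (~p5) forces p5 = 0.
Unit clause (~p1) forces p1 = 0.
That conflicts with the unit clause (p1).
No assignment satisfies every clause.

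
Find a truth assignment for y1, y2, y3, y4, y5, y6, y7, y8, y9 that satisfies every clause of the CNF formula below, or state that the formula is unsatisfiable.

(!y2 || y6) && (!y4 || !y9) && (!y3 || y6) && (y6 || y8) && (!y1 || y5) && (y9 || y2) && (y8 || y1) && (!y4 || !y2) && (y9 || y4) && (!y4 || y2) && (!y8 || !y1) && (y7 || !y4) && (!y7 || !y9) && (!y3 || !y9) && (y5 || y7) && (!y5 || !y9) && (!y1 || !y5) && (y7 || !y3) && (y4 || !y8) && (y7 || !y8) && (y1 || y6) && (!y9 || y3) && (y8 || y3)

Branch on y2: set y2 = false.
(y9) alone gives y9 = true.
(!y4) alone gives y4 = false.
(!y7) alone gives y7 = false.
(!y3) alone gives y3 = false.
Now (y3) is unsatisfied and unit — conflict.
Undo y2 and try y2 = true.
(y6) alone gives y6 = true.
(!y4) alone gives y4 = false.
(y9) alone gives y9 = true.
(!y7) alone gives y7 = false.
(!y3) alone gives y3 = false.
Now (y3) is unsatisfied and unit — conflict.
Either choice for y2 ends in contradiction.

UNSATISFIABLE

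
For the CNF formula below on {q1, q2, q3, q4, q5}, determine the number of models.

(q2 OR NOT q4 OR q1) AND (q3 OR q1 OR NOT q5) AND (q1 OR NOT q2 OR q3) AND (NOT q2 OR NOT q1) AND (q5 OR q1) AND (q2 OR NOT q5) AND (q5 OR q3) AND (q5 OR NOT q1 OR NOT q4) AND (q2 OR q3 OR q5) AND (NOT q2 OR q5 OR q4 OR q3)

There are 2^5 = 32 truth assignments over (q1, q2, q3, q4, q5).
Split on q4. With q4 = true, the clauses containing q4 are satisfied and NOT q4 drops from the rest; 1 of the 2^4 = 16 assignments to the other variables satisfy what remains.
With q4 = false, by the same count on the reduced clause set, 2 assignments work.
Total: 1 + 2 = 3.

3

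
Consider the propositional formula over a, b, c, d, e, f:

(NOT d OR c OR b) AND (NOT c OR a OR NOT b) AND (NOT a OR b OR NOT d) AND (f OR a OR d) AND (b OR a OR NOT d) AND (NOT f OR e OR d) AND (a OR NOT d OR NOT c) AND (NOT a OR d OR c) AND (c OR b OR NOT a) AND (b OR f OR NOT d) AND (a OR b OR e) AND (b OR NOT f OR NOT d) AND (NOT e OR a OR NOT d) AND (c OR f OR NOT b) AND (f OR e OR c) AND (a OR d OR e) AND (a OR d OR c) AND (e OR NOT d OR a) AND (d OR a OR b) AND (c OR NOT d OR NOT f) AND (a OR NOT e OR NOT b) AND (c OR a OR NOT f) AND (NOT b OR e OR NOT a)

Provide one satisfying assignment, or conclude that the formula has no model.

Branch on d: set d = true.
Branch on c: set c = true.
Unit clause (a) forces a = true.
Unit clause (b) forces b = true.
Unit clause (e) forces e = true.
Every clause is now satisfied; f is unconstrained.

a=true,  b=true,  c=true,  d=true,  e=true,  f=true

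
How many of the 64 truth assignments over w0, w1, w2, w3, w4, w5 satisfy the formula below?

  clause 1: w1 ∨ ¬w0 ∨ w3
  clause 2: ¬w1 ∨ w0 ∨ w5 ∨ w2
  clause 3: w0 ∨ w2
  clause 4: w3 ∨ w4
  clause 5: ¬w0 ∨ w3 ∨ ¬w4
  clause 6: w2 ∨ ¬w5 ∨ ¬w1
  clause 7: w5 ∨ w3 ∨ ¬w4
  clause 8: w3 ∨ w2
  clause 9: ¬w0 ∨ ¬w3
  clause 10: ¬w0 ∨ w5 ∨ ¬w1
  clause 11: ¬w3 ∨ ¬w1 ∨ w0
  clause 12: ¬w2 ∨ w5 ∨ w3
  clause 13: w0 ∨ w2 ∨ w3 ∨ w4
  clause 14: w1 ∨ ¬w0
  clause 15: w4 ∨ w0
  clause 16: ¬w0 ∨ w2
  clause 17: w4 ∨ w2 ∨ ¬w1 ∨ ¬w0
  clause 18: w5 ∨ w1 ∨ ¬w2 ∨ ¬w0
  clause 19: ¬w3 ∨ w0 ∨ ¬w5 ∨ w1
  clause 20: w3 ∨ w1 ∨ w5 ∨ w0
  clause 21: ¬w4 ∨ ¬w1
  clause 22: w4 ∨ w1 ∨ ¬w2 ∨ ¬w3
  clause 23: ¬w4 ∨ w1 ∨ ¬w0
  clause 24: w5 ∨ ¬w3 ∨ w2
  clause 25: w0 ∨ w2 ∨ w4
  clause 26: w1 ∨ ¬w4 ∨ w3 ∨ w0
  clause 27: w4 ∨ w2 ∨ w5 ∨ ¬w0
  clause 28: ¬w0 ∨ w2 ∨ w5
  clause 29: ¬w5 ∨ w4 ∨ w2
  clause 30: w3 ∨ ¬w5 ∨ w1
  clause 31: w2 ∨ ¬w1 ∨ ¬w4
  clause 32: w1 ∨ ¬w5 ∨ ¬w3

There are 2^6 = 64 truth assignments over (w0, w1, w2, w3, w4, w5).
Split on w5. With w5 = True, the clauses containing w5 are satisfied and ¬w5 drops from the rest; 0 of the 2^5 = 32 assignments to the other variables satisfy what remains.
With w5 = False, by the same count on the reduced clause set, 1 assignment works.
Total: 0 + 1 = 1.

1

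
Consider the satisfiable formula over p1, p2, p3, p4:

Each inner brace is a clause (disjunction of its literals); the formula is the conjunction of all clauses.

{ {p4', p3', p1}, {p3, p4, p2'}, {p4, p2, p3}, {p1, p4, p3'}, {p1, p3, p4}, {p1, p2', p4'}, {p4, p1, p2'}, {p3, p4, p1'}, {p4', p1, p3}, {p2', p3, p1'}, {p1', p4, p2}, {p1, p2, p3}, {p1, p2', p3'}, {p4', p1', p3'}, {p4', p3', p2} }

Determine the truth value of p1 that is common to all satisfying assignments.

Suppose p1 = 0.
Try p4 = 0.
From the singleton clause (p3'), p3 = 0.
Now (p3) is unsatisfied and unit — conflict.
Backtrack on p4: now try p4 = 1.
From the singleton clause (p3'), p3 = 0.
Now (p3) is unsatisfied and unit — conflict.
Neither p4 = 1 nor p4 = 0 works.
So every satisfying assignment has p1 = True.

True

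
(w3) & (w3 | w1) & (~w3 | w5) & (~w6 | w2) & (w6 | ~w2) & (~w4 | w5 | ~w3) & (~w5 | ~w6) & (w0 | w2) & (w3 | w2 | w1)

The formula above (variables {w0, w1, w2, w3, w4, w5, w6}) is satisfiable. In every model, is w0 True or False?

Suppose w0 = 0.
Unit clause (w3) forces w3 = 1.
Unit clause (w5) forces w5 = 1.
Unit clause (~w6) forces w6 = 0.
Unit clause (~w2) forces w2 = 0.
Now (w2) is unsatisfied and unit — conflict.
So every satisfying assignment has w0 = True.

True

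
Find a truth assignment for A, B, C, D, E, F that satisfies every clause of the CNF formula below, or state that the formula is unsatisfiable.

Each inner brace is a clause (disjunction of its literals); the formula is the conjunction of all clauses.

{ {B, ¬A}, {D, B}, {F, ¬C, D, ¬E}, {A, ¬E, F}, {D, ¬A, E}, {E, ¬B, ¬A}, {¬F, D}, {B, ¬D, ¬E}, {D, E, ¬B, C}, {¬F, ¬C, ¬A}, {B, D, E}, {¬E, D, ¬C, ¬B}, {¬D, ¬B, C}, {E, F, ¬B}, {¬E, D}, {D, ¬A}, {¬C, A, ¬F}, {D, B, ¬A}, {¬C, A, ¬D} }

Try B = False.
(¬A) alone gives A = False.
(D) alone gives D = True.
(¬E) alone gives E = False.
(¬C) alone gives C = False.
No clause remains; F is free.

A=False, B=False, C=False, D=True, E=False, F=False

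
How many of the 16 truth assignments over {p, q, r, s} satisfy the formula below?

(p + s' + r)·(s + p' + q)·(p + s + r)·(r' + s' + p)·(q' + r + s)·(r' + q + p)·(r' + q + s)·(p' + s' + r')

There are 2^4 = 16 truth assignments over (p, q, r, s).
Split on p. With p = 1, the clauses containing p are satisfied and p' drops from the rest; 3 of the 2^3 = 8 assignments to the other variables satisfy what remains.
With p = 0, by the same count on the reduced clause set, 1 assignment works.
Total: 3 + 1 = 4.

4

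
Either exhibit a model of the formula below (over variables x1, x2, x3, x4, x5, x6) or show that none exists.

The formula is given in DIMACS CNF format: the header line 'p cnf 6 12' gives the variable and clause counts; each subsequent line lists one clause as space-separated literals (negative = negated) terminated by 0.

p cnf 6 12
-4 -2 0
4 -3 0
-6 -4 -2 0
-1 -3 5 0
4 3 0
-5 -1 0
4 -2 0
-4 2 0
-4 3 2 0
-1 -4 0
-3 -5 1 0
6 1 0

UNSATISFIABLE

Branch on x4: set x4 = False.
From the singleton clause (¬x3), x3 = False.
Now (x3) is unsatisfied and unit — conflict.
So x4 must be the other value — set x4 = True.
From the singleton clause (¬x2), x2 = False.
Now (x2) is unsatisfied and unit — conflict.
Neither x4 = True nor x4 = False works.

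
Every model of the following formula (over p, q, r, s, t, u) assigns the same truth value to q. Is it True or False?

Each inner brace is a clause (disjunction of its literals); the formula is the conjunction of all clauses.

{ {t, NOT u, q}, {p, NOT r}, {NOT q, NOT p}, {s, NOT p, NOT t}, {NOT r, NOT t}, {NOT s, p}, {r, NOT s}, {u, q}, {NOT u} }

True

Suppose q = false.
Unit clause (u) forces u = true.
That conflicts with the unit clause (NOT u).
So every satisfying assignment has q = True.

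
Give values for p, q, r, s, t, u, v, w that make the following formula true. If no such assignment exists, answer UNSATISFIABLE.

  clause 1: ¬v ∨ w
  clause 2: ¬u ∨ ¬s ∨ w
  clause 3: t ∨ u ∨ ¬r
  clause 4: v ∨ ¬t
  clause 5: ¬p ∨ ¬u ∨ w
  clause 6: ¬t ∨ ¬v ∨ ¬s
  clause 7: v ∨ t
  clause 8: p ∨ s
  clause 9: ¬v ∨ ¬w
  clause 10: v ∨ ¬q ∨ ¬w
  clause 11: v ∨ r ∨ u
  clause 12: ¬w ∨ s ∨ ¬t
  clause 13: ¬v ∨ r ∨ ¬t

UNSATISFIABLE

Try v = False.
(¬t) alone gives t = False.
Now (t) is unsatisfied and unit — conflict.
That branch fails; take v = True instead.
(w) alone gives w = True.
Now (¬w) is unsatisfied and unit — conflict.
Neither v = True nor v = False works.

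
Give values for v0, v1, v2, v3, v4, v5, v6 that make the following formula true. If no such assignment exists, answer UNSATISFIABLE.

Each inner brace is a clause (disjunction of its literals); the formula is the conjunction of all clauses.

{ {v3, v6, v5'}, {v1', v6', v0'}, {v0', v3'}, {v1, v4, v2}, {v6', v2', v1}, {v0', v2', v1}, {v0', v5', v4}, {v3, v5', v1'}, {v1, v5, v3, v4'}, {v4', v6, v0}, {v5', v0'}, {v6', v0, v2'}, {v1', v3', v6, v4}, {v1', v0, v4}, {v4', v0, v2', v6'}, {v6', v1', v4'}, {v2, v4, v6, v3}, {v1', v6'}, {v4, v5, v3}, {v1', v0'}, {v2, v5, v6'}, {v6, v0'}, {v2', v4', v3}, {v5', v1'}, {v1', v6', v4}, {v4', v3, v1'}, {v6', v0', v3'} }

v0 ↦ 0, v1 ↦ 0, v2 ↦ 0, v3 ↦ 0, v4 ↦ 1, v5 ↦ 1, v6 ↦ 1

Branch on v0: set v0 = 0.
Branch on v4: set v4 = 1.
(v6) alone gives v6 = 1.
(v2') alone gives v2 = 0.
(v1') alone gives v1 = 0.
(v5) alone gives v5 = 1.
No clause remains; v3 is free.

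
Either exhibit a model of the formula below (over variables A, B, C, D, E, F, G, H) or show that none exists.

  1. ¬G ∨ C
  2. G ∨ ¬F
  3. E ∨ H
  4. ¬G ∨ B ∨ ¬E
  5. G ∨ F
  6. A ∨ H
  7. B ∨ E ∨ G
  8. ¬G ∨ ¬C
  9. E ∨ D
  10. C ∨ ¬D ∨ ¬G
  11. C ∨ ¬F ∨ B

Branch on G: set G = False.
From the singleton clause (¬F), F = False.
Now (F) is unsatisfied and unit — conflict.
That branch fails; take G = True instead.
From the singleton clause (C), C = True.
Now (¬C) is unsatisfied and unit — conflict.
Neither G = True nor G = False works.

UNSATISFIABLE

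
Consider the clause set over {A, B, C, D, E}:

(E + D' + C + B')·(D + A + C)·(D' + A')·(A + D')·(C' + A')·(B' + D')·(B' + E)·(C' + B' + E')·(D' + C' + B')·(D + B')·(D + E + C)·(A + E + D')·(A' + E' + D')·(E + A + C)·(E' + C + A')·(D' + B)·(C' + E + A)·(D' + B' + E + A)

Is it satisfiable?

Case D = 0:
Unit clause (B') forces B = 0.
Case A = 0:
Unit clause (C) forces C = 1.
Unit clause (E) forces E = 1.
All clauses are satisfied.
A satisfying assignment: A ↦ 0; B ↦ 0; C ↦ 1; D ↦ 0; E ↦ 1.

Yes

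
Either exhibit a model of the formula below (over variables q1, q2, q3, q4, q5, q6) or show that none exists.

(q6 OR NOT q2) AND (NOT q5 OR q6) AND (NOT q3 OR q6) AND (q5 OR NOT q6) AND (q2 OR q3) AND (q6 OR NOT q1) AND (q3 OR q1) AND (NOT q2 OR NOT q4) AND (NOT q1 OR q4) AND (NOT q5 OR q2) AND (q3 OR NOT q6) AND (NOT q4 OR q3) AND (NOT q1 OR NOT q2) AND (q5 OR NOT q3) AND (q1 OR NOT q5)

Try q6 = true.
(q5) alone gives q5 = true.
(q2) alone gives q2 = true.
(NOT q4) alone gives q4 = false.
(NOT q1) alone gives q1 = false.
But (q1) is also a unit clause — contradiction.
So q6 must be the other value — set q6 = false.
(NOT q2) alone gives q2 = false.
(NOT q5) alone gives q5 = false.
(NOT q3) alone gives q3 = false.
But (q3) is also a unit clause — contradiction.
Neither q6 = true nor q6 = false works.

UNSATISFIABLE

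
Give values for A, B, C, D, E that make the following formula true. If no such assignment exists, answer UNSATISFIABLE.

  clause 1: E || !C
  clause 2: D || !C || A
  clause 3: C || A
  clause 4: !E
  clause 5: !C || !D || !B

A ↦ true, B ↦ false, C ↦ false, D ↦ true, E ↦ false

From the singleton clause (!E), E = false.
From the singleton clause (!C), C = false.
From the singleton clause (A), A = true.
Every clause is now satisfied; B, D are unconstrained.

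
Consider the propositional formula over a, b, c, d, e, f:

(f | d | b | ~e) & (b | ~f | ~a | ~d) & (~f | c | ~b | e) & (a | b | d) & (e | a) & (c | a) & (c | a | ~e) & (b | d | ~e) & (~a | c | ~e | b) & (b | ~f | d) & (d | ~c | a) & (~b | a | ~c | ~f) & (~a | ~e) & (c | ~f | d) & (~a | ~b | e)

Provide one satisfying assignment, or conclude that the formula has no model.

Case e = 1:
The clause (~a) is unit, so a = 0.
The clause (c) is unit, so c = 1.
The clause (d) is unit, so d = 1.
Case b = 0:
No clause remains; f is free.

a: 0, b: 0, c: 1, d: 1, e: 1, f: 1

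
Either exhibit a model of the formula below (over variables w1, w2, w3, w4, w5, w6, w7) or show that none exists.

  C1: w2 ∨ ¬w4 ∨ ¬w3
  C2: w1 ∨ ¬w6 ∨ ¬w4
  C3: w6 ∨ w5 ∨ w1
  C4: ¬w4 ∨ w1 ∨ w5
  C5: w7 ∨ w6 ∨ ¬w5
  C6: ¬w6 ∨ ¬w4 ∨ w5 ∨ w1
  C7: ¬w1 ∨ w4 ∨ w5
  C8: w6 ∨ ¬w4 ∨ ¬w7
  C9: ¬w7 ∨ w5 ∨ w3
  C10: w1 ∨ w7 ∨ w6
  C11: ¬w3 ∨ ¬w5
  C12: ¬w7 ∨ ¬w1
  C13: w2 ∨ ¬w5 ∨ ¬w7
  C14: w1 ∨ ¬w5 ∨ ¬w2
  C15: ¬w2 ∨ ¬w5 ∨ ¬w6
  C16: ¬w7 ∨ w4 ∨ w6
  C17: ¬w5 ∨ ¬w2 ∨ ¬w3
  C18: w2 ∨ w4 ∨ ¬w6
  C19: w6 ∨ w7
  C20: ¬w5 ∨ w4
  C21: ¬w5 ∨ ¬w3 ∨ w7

Case w3 = False:
Case w7 = False:
(w6) alone gives w6 = True.
Case w1 = True:
Case w4 = True:
Case w2 = False:
Every clause is now satisfied; w5 is unconstrained.

w1 ↦ True, w2 ↦ False, w3 ↦ False, w4 ↦ True, w5 ↦ True, w6 ↦ True, w7 ↦ False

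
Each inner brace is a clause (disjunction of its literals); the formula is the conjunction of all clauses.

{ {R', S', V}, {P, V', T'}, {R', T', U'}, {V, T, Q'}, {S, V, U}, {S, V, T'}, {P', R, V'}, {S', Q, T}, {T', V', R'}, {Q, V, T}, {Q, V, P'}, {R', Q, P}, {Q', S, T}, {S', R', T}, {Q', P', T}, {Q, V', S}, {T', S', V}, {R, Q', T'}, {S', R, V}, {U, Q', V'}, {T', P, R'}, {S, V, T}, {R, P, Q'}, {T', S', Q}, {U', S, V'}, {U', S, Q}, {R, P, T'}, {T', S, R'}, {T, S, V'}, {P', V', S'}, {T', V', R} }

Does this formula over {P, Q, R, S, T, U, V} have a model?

No

Branch on R: set R = 0.
Branch on P: set P = 0.
The clause (Q') is unit, so Q = 0.
The clause (T') is unit, so T = 0.
The clause (S') is unit, so S = 0.
The clause (V) is unit, so V = 1.
Now (V') is unsatisfied and unit — conflict.
Undo P and try P = 1.
The clause (V') is unit, so V = 0.
The clause (Q) is unit, so Q = 1.
The clause (T) is unit, so T = 1.
Now (T') is unsatisfied and unit — conflict.
Neither P = 1 nor P = 0 works.
Undo R and try R = 1.
Branch on S: set S = 0.
The clause (T') is unit, so T = 0.
The clause (Q') is unit, so Q = 0.
The clause (V) is unit, so V = 1.
Now (V') is unsatisfied and unit — conflict.
Undo S and try S = 1.
The clause (V) is unit, so V = 1.
The clause (T') is unit, so T = 0.
Now (T) is unsatisfied and unit — conflict.
Neither S = 1 nor S = 0 works.
Neither R = 1 nor R = 0 works.
No assignment satisfies every clause.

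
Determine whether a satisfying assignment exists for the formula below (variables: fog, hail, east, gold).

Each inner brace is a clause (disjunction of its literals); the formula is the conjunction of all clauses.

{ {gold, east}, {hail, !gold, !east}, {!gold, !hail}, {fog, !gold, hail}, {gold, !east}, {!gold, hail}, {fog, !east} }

Case gold = true:
(!hail) alone gives hail = false.
But (hail) is also a unit clause — contradiction.
That branch fails; take gold = false instead.
(east) alone gives east = true.
But (!east) is also a unit clause — contradiction.
Either choice for gold ends in contradiction.
No assignment satisfies every clause.

No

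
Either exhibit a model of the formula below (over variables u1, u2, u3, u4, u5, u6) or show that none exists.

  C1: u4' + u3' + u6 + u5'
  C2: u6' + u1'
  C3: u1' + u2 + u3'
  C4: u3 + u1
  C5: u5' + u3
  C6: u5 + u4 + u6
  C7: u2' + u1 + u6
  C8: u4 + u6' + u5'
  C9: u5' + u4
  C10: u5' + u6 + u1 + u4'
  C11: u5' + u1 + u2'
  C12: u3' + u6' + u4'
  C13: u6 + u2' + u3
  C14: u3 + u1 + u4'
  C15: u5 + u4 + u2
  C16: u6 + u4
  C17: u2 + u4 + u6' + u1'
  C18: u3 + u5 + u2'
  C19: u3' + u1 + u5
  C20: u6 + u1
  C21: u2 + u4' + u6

u1 ↦ 1, u2 ↦ 1, u3 ↦ 1, u4 ↦ 1, u5 ↦ 0, u6 ↦ 0

Suppose u6 = 0.
From the singleton clause (u4), u4 = 1.
From the singleton clause (u1), u1 = 1.
From the singleton clause (u2), u2 = 1.
From the singleton clause (u3), u3 = 1.
From the singleton clause (u5'), u5 = 0.
All clauses are satisfied.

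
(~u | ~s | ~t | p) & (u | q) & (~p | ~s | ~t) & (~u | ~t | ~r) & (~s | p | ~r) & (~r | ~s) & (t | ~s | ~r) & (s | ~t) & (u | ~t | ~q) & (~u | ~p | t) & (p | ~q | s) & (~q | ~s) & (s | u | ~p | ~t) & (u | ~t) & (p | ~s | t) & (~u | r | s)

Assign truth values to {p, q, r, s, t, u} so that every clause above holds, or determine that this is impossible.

p: 1,  q: 1,  r: 1,  s: 0,  t: 0,  u: 0

Case u = 0:
The clause (q) is unit, so q = 1.
The clause (~t) is unit, so t = 0.
The clause (~s) is unit, so s = 0.
The clause (p) is unit, so p = 1.
No clause remains; r is free.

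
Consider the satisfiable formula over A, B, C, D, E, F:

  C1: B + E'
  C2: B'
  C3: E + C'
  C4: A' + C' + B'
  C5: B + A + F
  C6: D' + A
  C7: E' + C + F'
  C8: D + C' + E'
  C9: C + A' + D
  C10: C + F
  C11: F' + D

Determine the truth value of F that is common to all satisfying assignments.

True

Suppose F = 0.
Unit clause (B') forces B = 0.
Unit clause (E') forces E = 0.
Unit clause (C') forces C = 0.
But (C) is also a unit clause — contradiction.
So every satisfying assignment has F = True.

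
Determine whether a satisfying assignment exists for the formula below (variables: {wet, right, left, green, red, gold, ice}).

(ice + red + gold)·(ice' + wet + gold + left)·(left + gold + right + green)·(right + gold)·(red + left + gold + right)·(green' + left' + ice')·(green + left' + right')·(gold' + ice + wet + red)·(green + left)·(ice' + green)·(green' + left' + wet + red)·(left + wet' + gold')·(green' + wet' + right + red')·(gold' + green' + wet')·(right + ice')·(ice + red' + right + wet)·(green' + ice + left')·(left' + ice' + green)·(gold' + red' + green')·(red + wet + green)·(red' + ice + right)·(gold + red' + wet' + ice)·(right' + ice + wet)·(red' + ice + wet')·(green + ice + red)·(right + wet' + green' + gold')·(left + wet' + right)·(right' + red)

Try right = 1.
(red) alone gives red = 1.
Try green = 1.
(gold') alone gives gold = 0.
Try left = 0.
Try ice = 1.
(wet) alone gives wet = 1.
This assignment satisfies each clause.
A satisfying assignment: wet: 1; right: 1; left: 0; green: 1; red: 1; gold: 0; ice: 1.

Yes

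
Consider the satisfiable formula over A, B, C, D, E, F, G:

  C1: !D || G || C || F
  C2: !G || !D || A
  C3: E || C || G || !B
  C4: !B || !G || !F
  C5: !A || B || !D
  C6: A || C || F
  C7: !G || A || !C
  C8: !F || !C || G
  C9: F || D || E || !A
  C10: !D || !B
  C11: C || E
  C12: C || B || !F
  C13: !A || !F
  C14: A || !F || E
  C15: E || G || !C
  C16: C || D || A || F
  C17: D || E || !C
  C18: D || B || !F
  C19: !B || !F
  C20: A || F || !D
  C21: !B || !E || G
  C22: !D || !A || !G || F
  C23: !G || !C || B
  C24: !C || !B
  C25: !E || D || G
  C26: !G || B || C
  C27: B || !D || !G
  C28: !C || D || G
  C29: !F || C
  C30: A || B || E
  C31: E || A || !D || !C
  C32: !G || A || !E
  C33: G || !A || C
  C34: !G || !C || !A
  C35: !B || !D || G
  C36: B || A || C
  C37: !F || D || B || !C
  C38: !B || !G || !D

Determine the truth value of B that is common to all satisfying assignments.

True

Suppose B = false.
Suppose A = false.
(E) alone gives E = true.
(!G) alone gives G = false.
(D) alone gives D = true.
(F) alone gives F = true.
(!C) alone gives C = false.
But (C) is also a unit clause — contradiction.
Undo A and try A = true.
(!D) alone gives D = false.
(!F) alone gives F = false.
(E) alone gives E = true.
(G) alone gives G = true.
(!C) alone gives C = false.
But (C) is also a unit clause — contradiction.
Either choice for A ends in contradiction.
So every satisfying assignment has B = True.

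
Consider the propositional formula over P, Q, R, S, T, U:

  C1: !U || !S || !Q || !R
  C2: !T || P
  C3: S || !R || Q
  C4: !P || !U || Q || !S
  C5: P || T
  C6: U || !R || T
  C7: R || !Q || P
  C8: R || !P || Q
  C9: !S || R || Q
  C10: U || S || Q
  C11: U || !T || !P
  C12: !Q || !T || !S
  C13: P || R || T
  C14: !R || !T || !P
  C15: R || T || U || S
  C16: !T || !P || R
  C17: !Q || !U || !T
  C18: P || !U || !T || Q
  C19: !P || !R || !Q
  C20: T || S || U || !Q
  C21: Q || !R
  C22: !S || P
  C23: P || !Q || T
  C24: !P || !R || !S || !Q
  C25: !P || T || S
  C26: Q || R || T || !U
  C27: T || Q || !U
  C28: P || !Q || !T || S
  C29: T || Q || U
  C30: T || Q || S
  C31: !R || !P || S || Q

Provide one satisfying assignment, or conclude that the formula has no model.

Try T = false.
(P) alone gives P = true.
(S) alone gives S = true.
Try U = false.
(!R) alone gives R = false.
(Q) alone gives Q = true.
Every clause now holds.

P ↦ true, Q ↦ true, R ↦ false, S ↦ true, T ↦ false, U ↦ false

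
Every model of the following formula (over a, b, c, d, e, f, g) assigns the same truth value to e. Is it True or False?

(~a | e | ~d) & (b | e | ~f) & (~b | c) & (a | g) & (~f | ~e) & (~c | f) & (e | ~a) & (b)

Suppose e = 1.
Unit clause (~f) forces f = 0.
Unit clause (~c) forces c = 0.
Unit clause (~b) forces b = 0.
Now (b) is unsatisfied and unit — conflict.
So every satisfying assignment has e = False.

False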